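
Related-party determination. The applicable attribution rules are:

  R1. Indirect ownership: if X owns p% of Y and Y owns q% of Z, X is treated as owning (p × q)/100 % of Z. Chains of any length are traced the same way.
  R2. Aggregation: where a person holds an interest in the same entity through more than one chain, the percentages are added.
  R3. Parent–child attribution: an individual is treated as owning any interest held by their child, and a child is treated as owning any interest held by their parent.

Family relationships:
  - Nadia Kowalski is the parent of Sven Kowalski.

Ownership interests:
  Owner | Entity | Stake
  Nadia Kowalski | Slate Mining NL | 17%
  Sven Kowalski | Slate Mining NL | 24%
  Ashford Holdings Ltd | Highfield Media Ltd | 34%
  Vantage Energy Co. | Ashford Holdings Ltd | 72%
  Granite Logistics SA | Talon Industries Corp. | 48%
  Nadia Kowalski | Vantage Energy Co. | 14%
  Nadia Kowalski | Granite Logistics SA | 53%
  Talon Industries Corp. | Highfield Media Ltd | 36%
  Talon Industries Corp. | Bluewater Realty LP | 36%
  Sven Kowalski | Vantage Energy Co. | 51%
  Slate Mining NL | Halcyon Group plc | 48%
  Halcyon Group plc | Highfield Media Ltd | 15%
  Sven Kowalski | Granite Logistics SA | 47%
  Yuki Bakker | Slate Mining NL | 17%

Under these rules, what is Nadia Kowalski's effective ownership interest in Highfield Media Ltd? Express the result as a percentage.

36.144%

By parent–child attribution (R3), Nadia Kowalski is treated as also owning Sven Kowalski's interest in Slate Mining NL, giving 17% + 24% = 41%.
By parent–child attribution (R3), Nadia Kowalski is treated as also owning Sven Kowalski's interest in Granite Logistics SA, giving 53% + 47% = 100%.
By parent–child attribution (R3), Nadia Kowalski is treated as also owning Sven Kowalski's interest in Vantage Energy Co, giving 14% + 51% = 65%.
Chain via Slate Mining NL → Halcyon Group plc (R1): 41% × 48% × 15% = 2.952% of Highfield Media Ltd.
Chain via Granite Logistics SA → Talon Industries Corp. (R1): 100% × 48% × 36% = 17.28% of Highfield Media Ltd.
Chain via Vantage Energy Co. → Ashford Holdings Ltd (R1): 65% × 72% × 34% = 15.912% of Highfield Media Ltd.
Aggregating (R2): 2.952% + 17.28% + 15.912% = 36.144%.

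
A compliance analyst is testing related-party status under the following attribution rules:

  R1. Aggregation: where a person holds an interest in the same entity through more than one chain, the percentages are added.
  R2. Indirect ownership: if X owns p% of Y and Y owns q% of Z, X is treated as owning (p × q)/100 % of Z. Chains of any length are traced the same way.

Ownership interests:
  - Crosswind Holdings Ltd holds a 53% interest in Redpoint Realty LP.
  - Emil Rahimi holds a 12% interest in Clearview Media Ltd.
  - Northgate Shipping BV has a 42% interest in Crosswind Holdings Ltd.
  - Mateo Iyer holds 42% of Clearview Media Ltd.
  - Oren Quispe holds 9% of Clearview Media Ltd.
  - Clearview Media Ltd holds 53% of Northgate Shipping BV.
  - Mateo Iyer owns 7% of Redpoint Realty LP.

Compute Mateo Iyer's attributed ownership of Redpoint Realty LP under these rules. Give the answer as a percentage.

11.955076%

Chain via Clearview Media Ltd → Northgate Shipping BV → Crosswind Holdings Ltd (R2): 42% × 53% × 42% × 53% = 4.955076% of Redpoint Realty LP.
Direct interest in Redpoint Realty LP: 7%.
Aggregating (R1): 4.955076% + 7% = 11.955076%.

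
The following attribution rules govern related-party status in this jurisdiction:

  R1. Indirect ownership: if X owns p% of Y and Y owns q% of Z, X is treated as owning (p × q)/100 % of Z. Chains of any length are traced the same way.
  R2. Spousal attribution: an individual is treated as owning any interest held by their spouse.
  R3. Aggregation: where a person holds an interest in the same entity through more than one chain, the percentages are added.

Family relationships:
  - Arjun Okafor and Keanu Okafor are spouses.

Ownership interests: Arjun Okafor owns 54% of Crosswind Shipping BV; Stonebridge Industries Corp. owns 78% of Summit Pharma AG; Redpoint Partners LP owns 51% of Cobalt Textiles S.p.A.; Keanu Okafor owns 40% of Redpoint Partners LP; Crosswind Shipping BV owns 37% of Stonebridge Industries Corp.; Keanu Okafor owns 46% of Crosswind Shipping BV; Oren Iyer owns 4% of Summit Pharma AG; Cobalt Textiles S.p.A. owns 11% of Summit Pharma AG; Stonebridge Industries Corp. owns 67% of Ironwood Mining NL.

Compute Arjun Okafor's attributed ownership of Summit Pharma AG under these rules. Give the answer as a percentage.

31.104%

By spousal attribution (R2), Arjun Okafor is treated as also owning Keanu Okafor's interest in Crosswind Shipping BV, giving 54% + 46% = 100%.
By spousal attribution (R2), Arjun Okafor is treated as owning Keanu Okafor's 40% interest in Redpoint Partners LP.
Chain via Crosswind Shipping BV → Stonebridge Industries Corp. (R1): 100% × 37% × 78% = 28.86% of Summit Pharma AG.
Chain via Redpoint Partners LP → Cobalt Textiles S.p.A. (R1): 40% × 51% × 11% = 2.244% of Summit Pharma AG.
Aggregating (R3): 28.86% + 2.244% = 31.104%.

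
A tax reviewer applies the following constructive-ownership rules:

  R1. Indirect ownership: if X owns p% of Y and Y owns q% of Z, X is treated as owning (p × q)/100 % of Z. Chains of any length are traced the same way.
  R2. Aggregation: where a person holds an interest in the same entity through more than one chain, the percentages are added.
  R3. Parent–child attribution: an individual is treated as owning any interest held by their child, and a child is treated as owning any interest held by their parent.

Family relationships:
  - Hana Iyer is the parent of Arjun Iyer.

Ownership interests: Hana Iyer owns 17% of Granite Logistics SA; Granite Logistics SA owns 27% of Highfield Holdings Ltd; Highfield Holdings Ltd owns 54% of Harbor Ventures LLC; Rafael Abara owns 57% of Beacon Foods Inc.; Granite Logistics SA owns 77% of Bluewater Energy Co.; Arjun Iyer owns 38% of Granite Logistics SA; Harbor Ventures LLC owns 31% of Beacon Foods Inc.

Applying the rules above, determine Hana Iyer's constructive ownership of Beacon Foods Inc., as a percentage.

2.48589%

By parent–child attribution (R3), Hana Iyer is treated as also owning Arjun Iyer's interest in Granite Logistics SA, giving 17% + 38% = 55%.
Chain via Granite Logistics SA → Highfield Holdings Ltd → Harbor Ventures LLC (R1): 55% × 27% × 54% × 31% = 2.48589% of Beacon Foods Inc.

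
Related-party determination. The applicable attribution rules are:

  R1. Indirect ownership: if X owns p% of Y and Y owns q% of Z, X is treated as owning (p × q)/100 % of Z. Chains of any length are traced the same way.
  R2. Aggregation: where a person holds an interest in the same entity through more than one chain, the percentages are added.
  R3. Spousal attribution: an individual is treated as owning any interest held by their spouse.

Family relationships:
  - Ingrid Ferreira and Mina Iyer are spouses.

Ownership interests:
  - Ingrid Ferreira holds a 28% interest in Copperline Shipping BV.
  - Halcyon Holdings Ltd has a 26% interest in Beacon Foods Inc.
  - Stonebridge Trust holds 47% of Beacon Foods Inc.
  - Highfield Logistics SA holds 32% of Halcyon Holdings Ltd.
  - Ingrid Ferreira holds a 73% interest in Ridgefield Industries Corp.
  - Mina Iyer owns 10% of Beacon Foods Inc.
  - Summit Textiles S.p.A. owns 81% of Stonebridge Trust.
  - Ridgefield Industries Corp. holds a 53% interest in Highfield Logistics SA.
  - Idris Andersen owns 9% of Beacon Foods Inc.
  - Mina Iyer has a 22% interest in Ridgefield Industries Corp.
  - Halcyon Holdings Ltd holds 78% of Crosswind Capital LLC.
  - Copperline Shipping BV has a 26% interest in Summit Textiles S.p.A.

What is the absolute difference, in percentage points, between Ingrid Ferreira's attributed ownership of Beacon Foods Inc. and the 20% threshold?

By spousal attribution (R3), Ingrid Ferreira is treated as also owning Mina Iyer's interest in Ridgefield Industries Corp, giving 73% + 22% = 95%.
By spousal attribution (R3), Ingrid Ferreira is treated as owning Mina Iyer's 10% interest in Beacon Foods Inc.
Chain via Copperline Shipping BV → Summit Textiles S.p.A. → Stonebridge Trust (R1): 28% × 26% × 81% × 47% = 2.771496% of Beacon Foods Inc.
Chain via Ridgefield Industries Corp. → Highfield Logistics SA → Halcyon Holdings Ltd (R1): 95% × 53% × 32% × 26% = 4.18912% of Beacon Foods Inc.
Direct interest in Beacon Foods Inc: 10%.
Aggregating (R2): 2.771496% + 4.18912% + 10% = 16.960616%.
16.960616% falls short of the 20% threshold by 3.039384 percentage points.

3.039384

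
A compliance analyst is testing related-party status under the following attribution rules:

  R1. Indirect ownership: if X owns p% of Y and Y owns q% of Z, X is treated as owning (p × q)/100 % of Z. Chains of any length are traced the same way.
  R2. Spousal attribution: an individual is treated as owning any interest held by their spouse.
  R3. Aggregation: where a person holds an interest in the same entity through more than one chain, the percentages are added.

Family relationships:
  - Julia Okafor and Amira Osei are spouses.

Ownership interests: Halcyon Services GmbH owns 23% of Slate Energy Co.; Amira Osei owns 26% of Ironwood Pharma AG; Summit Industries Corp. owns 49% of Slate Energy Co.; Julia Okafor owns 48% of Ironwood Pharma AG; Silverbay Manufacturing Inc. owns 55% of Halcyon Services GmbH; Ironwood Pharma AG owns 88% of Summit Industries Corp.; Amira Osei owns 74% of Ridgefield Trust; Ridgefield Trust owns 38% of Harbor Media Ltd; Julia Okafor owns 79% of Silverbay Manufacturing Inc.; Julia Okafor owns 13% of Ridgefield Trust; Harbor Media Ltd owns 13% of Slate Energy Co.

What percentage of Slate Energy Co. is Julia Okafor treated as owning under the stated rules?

By spousal attribution (R2), Julia Okafor is treated as also owning Amira Osei's interest in Ironwood Pharma AG, giving 48% + 26% = 74%.
By spousal attribution (R2), Julia Okafor is treated as also owning Amira Osei's interest in Ridgefield Trust, giving 13% + 74% = 87%.
Chain via Ironwood Pharma AG → Summit Industries Corp. (R1): 74% × 88% × 49% = 31.9088% of Slate Energy Co.
Chain via Silverbay Manufacturing Inc. → Halcyon Services GmbH (R1): 79% × 55% × 23% = 9.9935% of Slate Energy Co.
Chain via Ridgefield Trust → Harbor Media Ltd (R1): 87% × 38% × 13% = 4.2978% of Slate Energy Co.
Aggregating (R3): 31.9088% + 9.9935% + 4.2978% = 46.2001%.

46.2001%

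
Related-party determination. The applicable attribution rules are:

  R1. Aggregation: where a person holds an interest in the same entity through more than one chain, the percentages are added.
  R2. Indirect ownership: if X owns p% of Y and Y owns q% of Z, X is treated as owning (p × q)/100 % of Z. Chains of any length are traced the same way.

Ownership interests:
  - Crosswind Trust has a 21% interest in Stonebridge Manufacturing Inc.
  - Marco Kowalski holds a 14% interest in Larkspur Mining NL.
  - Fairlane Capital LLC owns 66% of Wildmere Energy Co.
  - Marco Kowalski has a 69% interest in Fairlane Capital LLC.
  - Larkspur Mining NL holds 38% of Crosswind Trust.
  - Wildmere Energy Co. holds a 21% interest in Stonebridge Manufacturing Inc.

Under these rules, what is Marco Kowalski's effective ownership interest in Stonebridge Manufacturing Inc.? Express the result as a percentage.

Chain via Fairlane Capital LLC → Wildmere Energy Co. (R2): 69% × 66% × 21% = 9.5634% of Stonebridge Manufacturing Inc.
Chain via Larkspur Mining NL → Crosswind Trust (R2): 14% × 38% × 21% = 1.1172% of Stonebridge Manufacturing Inc.
Aggregating (R1): 9.5634% + 1.1172% = 10.6806%.

10.6806%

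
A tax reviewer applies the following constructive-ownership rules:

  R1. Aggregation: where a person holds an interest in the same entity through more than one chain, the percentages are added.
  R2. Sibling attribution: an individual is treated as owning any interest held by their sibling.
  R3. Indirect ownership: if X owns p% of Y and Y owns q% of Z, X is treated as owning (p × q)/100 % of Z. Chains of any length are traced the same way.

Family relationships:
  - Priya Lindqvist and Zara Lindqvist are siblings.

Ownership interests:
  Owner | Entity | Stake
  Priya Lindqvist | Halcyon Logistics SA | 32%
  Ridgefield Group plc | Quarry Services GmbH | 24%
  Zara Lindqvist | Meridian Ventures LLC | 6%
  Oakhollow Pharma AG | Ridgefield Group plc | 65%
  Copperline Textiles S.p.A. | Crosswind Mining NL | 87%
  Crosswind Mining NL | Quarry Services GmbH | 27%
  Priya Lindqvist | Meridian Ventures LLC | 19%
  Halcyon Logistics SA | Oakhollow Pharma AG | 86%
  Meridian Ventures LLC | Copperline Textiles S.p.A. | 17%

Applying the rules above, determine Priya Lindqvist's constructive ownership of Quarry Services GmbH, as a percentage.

5.291445%

By sibling attribution (R2), Priya Lindqvist is treated as also owning Zara Lindqvist's interest in Meridian Ventures LLC, giving 19% + 6% = 25%.
Chain via Halcyon Logistics SA → Oakhollow Pharma AG → Ridgefield Group plc (R3): 32% × 86% × 65% × 24% = 4.29312% of Quarry Services GmbH.
Chain via Meridian Ventures LLC → Copperline Textiles S.p.A. → Crosswind Mining NL (R3): 25% × 17% × 87% × 27% = 0.998325% of Quarry Services GmbH.
Aggregating (R1): 4.29312% + 0.998325% = 5.291445%.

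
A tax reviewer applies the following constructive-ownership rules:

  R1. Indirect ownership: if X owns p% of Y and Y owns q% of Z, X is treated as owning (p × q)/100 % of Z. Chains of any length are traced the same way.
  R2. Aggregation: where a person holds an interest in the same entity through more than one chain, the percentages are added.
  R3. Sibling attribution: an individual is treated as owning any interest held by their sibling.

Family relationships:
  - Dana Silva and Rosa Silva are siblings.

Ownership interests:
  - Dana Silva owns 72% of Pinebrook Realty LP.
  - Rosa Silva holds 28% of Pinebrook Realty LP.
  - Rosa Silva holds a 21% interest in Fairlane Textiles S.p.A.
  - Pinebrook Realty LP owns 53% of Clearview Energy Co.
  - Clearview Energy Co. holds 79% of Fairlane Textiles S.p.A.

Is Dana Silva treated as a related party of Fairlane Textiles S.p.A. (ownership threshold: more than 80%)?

By sibling attribution (R3), Dana Silva is treated as also owning Rosa Silva's interest in Pinebrook Realty LP, giving 72% + 28% = 100%.
By sibling attribution (R3), Dana Silva is treated as owning Rosa Silva's 21% interest in Fairlane Textiles S.p.A.
Chain via Pinebrook Realty LP → Clearview Energy Co. (R1): 100% × 53% × 79% = 41.87% of Fairlane Textiles S.p.A.
Direct interest in Fairlane Textiles S.p.A: 21%.
Aggregating (R2): 41.87% + 21% = 62.87%.
62.87% does not exceed the 80% threshold, so Dana is not a related party to Fairlane Textiles S.p.A.

No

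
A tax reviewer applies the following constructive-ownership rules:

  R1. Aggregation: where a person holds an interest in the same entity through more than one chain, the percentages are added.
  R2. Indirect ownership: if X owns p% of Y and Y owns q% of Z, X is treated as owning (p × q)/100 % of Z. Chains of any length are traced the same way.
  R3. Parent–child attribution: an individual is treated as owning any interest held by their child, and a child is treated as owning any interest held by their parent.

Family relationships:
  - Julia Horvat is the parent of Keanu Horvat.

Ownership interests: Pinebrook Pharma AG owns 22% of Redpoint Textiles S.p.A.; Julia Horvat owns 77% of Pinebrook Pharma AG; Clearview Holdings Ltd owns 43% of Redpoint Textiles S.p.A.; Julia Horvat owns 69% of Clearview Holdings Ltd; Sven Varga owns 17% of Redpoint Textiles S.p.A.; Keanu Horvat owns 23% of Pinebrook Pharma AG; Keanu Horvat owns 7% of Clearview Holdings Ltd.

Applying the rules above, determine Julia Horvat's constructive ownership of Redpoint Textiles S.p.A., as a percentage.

54.68%

By parent–child attribution (R3), Julia Horvat is treated as also owning Keanu Horvat's interest in Pinebrook Pharma AG, giving 77% + 23% = 100%.
By parent–child attribution (R3), Julia Horvat is treated as also owning Keanu Horvat's interest in Clearview Holdings Ltd, giving 69% + 7% = 76%.
Chain via Pinebrook Pharma AG (R2): 100% × 22% = 22% of Redpoint Textiles S.p.A.
Chain via Clearview Holdings Ltd (R2): 76% × 43% = 32.68% of Redpoint Textiles S.p.A.
Aggregating (R1): 22% + 32.68% = 54.68%.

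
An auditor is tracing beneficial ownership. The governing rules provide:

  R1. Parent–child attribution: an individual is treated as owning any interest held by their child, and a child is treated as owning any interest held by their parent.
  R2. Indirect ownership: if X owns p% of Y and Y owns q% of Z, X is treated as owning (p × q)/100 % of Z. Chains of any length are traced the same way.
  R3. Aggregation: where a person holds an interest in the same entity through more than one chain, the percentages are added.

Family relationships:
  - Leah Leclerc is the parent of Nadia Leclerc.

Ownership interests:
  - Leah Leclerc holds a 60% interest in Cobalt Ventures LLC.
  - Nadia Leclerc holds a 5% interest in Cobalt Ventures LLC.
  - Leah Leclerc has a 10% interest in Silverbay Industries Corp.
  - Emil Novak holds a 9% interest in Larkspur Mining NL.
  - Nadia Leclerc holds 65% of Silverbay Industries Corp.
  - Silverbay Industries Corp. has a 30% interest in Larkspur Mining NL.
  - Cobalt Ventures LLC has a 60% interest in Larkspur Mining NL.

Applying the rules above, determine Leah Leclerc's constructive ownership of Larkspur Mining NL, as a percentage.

61.5%

By parent–child attribution (R1), Leah Leclerc is treated as also owning Nadia Leclerc's interest in Silverbay Industries Corp, giving 10% + 65% = 75%.
By parent–child attribution (R1), Leah Leclerc is treated as also owning Nadia Leclerc's interest in Cobalt Ventures LLC, giving 60% + 5% = 65%.
Chain via Silverbay Industries Corp. (R2): 75% × 30% = 22.5% of Larkspur Mining NL.
Chain via Cobalt Ventures LLC (R2): 65% × 60% = 39% of Larkspur Mining NL.
Aggregating (R3): 22.5% + 39% = 61.5%.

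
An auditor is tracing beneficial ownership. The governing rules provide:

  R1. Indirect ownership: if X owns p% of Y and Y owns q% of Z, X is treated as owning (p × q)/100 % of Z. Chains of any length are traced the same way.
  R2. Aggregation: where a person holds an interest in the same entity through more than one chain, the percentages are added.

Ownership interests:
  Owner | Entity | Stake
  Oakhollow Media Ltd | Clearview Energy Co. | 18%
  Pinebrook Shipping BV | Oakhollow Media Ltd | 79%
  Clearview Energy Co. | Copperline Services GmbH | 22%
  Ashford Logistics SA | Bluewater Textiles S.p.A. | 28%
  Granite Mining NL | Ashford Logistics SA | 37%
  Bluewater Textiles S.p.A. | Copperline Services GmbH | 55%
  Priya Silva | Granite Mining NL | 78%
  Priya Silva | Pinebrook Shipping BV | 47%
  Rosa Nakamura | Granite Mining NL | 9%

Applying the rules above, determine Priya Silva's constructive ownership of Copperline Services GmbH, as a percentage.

Chain via Pinebrook Shipping BV → Oakhollow Media Ltd → Clearview Energy Co. (R1): 47% × 79% × 18% × 22% = 1.470348% of Copperline Services GmbH.
Chain via Granite Mining NL → Ashford Logistics SA → Bluewater Textiles S.p.A. (R1): 78% × 37% × 28% × 55% = 4.44444% of Copperline Services GmbH.
Aggregating (R2): 1.470348% + 4.44444% = 5.914788%.

5.914788%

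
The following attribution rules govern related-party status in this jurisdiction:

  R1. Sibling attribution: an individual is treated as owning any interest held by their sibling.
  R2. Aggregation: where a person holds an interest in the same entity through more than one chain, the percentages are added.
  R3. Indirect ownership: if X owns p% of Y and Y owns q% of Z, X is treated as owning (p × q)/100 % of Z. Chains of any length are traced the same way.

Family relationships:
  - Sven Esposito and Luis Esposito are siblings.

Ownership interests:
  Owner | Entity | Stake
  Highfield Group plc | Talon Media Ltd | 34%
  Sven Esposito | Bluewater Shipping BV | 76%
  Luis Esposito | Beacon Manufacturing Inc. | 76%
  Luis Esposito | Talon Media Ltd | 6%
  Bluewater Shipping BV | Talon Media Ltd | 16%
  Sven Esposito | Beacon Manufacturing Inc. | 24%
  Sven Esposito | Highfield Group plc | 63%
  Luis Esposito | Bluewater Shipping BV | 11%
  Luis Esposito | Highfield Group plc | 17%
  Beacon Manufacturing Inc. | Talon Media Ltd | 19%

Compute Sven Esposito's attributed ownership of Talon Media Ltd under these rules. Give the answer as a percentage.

By sibling attribution (R1), Sven Esposito is treated as also owning Luis Esposito's interest in Beacon Manufacturing Inc, giving 24% + 76% = 100%.
By sibling attribution (R1), Sven Esposito is treated as also owning Luis Esposito's interest in Highfield Group plc, giving 63% + 17% = 80%.
By sibling attribution (R1), Sven Esposito is treated as also owning Luis Esposito's interest in Bluewater Shipping BV, giving 76% + 11% = 87%.
By sibling attribution (R1), Sven Esposito is treated as owning Luis Esposito's 6% interest in Talon Media Ltd.
Chain via Beacon Manufacturing Inc. (R3): 100% × 19% = 19% of Talon Media Ltd.
Chain via Highfield Group plc (R3): 80% × 34% = 27.2% of Talon Media Ltd.
Chain via Bluewater Shipping BV (R3): 87% × 16% = 13.92% of Talon Media Ltd.
Direct interest in Talon Media Ltd: 6%.
Aggregating (R2): 19% + 27.2% + 13.92% + 6% = 66.12%.

66.12%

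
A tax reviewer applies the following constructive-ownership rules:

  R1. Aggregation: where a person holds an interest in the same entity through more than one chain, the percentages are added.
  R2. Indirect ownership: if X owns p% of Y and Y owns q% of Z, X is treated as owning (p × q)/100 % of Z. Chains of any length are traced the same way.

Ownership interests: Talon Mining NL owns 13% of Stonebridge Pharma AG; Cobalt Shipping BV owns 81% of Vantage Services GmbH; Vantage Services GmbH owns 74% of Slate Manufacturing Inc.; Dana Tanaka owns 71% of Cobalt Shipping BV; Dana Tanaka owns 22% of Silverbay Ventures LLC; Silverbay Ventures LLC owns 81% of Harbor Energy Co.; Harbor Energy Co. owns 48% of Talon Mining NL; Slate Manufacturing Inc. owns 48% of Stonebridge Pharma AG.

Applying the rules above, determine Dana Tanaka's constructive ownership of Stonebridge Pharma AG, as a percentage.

Chain via Silverbay Ventures LLC → Harbor Energy Co. → Talon Mining NL (R2): 22% × 81% × 48% × 13% = 1.111968% of Stonebridge Pharma AG.
Chain via Cobalt Shipping BV → Vantage Services GmbH → Slate Manufacturing Inc. (R2): 71% × 81% × 74% × 48% = 20.427552% of Stonebridge Pharma AG.
Aggregating (R1): 1.111968% + 20.427552% = 21.53952%.

21.53952%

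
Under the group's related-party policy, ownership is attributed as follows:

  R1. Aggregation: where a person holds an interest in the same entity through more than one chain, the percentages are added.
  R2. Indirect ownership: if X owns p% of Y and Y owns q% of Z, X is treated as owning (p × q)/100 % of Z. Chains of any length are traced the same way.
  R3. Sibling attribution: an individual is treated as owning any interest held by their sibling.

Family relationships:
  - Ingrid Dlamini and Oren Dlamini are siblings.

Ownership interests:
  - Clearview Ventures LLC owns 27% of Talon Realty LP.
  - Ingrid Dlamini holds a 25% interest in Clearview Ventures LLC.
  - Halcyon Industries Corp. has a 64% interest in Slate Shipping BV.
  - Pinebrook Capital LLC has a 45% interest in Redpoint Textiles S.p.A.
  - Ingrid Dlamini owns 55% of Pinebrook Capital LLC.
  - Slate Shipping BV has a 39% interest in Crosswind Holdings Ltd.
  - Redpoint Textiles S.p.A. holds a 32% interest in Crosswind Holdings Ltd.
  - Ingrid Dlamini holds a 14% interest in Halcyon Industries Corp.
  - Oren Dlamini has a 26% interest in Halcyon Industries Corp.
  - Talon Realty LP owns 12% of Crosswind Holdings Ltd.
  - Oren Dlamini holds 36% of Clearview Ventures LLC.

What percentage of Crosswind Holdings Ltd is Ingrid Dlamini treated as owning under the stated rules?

19.8804%

By sibling attribution (R3), Ingrid Dlamini is treated as also owning Oren Dlamini's interest in Halcyon Industries Corp, giving 14% + 26% = 40%.
By sibling attribution (R3), Ingrid Dlamini is treated as also owning Oren Dlamini's interest in Clearview Ventures LLC, giving 25% + 36% = 61%.
Chain via Pinebrook Capital LLC → Redpoint Textiles S.p.A. (R2): 55% × 45% × 32% = 7.92% of Crosswind Holdings Ltd.
Chain via Halcyon Industries Corp. → Slate Shipping BV (R2): 40% × 64% × 39% = 9.984% of Crosswind Holdings Ltd.
Chain via Clearview Ventures LLC → Talon Realty LP (R2): 61% × 27% × 12% = 1.9764% of Crosswind Holdings Ltd.
Aggregating (R1): 7.92% + 9.984% + 1.9764% = 19.8804%.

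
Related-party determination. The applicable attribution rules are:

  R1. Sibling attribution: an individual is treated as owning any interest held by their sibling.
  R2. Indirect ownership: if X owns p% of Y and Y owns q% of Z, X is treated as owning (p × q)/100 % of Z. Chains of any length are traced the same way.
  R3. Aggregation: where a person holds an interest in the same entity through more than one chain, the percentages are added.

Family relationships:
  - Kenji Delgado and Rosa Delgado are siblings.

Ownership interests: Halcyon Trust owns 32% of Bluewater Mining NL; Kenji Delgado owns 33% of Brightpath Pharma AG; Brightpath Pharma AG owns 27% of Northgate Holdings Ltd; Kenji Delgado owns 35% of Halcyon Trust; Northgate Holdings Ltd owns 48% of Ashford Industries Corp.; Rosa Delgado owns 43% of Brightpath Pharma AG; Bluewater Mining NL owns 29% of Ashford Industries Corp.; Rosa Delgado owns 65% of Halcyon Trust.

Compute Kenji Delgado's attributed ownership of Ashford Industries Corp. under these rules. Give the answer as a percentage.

By sibling attribution (R1), Kenji Delgado is treated as also owning Rosa Delgado's interest in Halcyon Trust, giving 35% + 65% = 100%.
By sibling attribution (R1), Kenji Delgado is treated as also owning Rosa Delgado's interest in Brightpath Pharma AG, giving 33% + 43% = 76%.
Chain via Halcyon Trust → Bluewater Mining NL (R2): 100% × 32% × 29% = 9.28% of Ashford Industries Corp.
Chain via Brightpath Pharma AG → Northgate Holdings Ltd (R2): 76% × 27% × 48% = 9.8496% of Ashford Industries Corp.
Aggregating (R3): 9.28% + 9.8496% = 19.1296%.

19.1296%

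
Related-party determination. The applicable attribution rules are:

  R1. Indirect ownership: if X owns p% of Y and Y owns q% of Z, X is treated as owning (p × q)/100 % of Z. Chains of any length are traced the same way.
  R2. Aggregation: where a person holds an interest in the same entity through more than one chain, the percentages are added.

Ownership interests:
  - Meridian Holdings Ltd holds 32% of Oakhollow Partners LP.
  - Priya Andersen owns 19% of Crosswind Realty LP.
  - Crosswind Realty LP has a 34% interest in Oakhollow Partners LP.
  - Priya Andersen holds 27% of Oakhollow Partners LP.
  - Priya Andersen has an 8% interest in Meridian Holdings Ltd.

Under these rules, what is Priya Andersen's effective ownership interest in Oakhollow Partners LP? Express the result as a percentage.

Chain via Meridian Holdings Ltd (R1): 8% × 32% = 2.56% of Oakhollow Partners LP.
Chain via Crosswind Realty LP (R1): 19% × 34% = 6.46% of Oakhollow Partners LP.
Direct interest in Oakhollow Partners LP: 27%.
Aggregating (R2): 2.56% + 6.46% + 27% = 36.02%.

36.02%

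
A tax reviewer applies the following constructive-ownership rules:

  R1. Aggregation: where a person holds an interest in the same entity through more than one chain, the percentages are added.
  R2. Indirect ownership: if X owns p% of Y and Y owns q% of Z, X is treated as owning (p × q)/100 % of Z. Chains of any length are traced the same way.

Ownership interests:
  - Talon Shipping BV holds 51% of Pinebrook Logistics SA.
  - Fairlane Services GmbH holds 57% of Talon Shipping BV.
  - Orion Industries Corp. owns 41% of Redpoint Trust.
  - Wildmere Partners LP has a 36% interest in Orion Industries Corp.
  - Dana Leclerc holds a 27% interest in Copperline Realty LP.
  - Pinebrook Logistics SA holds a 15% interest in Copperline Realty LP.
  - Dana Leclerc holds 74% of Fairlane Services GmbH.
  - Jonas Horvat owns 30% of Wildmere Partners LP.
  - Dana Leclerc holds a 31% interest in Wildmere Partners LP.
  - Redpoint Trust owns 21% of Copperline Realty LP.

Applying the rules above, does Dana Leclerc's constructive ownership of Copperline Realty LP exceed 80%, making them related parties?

No

Chain via Fairlane Services GmbH → Talon Shipping BV → Pinebrook Logistics SA (R2): 74% × 57% × 51% × 15% = 3.22677% of Copperline Realty LP.
Chain via Wildmere Partners LP → Orion Industries Corp. → Redpoint Trust (R2): 31% × 36% × 41% × 21% = 0.960876% of Copperline Realty LP.
Direct interest in Copperline Realty LP: 27%.
Aggregating (R1): 3.22677% + 0.960876% + 27% = 31.187646%.
31.187646% does not exceed the 80% threshold, so Dana is not a related party to Copperline Realty LP.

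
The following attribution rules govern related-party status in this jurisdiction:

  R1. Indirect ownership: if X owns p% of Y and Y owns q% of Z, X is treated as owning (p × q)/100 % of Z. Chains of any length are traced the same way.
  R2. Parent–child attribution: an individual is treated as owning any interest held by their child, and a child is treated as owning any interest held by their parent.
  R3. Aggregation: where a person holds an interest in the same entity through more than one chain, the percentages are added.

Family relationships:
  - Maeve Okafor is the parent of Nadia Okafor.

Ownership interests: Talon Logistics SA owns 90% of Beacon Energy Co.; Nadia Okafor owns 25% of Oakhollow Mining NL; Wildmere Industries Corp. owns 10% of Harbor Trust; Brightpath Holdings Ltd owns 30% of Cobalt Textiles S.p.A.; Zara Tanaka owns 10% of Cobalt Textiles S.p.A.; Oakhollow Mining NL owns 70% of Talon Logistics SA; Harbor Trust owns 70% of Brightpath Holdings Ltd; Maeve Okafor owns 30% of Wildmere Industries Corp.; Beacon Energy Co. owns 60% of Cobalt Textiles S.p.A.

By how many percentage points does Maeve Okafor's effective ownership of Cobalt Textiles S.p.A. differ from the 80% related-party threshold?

By parent–child attribution (R2), Maeve Okafor is treated as owning Nadia Okafor's 25% interest in Oakhollow Mining NL.
Chain via Wildmere Industries Corp. → Harbor Trust → Brightpath Holdings Ltd (R1): 30% × 10% × 70% × 30% = 0.63% of Cobalt Textiles S.p.A.
Chain via Oakhollow Mining NL → Talon Logistics SA → Beacon Energy Co. (R1): 25% × 70% × 90% × 60% = 9.45% of Cobalt Textiles S.p.A.
Aggregating (R3): 0.63% + 9.45% = 10.08%.
10.08% falls short of the 80% threshold by 69.92 percentage points.

69.92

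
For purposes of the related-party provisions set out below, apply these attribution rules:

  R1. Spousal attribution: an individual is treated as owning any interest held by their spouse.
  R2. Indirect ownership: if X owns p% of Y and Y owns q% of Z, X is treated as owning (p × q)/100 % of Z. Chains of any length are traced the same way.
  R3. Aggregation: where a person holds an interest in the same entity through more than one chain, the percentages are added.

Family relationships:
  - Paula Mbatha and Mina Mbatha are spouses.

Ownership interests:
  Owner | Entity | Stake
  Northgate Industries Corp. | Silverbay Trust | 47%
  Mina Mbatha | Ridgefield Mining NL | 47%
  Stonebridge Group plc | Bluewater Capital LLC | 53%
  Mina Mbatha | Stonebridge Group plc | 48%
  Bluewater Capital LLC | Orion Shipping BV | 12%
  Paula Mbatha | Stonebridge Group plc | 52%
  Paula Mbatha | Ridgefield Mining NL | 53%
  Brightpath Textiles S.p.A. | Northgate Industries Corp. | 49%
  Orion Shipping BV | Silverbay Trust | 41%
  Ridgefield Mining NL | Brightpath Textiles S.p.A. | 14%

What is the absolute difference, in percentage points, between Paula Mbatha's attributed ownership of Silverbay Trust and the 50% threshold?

44.1682

By spousal attribution (R1), Paula Mbatha is treated as also owning Mina Mbatha's interest in Stonebridge Group plc, giving 52% + 48% = 100%.
By spousal attribution (R1), Paula Mbatha is treated as also owning Mina Mbatha's interest in Ridgefield Mining NL, giving 53% + 47% = 100%.
Chain via Stonebridge Group plc → Bluewater Capital LLC → Orion Shipping BV (R2): 100% × 53% × 12% × 41% = 2.6076% of Silverbay Trust.
Chain via Ridgefield Mining NL → Brightpath Textiles S.p.A. → Northgate Industries Corp. (R2): 100% × 14% × 49% × 47% = 3.2242% of Silverbay Trust.
Aggregating (R3): 2.6076% + 3.2242% = 5.8318%.
5.8318% falls short of the 50% threshold by 44.1682 percentage points.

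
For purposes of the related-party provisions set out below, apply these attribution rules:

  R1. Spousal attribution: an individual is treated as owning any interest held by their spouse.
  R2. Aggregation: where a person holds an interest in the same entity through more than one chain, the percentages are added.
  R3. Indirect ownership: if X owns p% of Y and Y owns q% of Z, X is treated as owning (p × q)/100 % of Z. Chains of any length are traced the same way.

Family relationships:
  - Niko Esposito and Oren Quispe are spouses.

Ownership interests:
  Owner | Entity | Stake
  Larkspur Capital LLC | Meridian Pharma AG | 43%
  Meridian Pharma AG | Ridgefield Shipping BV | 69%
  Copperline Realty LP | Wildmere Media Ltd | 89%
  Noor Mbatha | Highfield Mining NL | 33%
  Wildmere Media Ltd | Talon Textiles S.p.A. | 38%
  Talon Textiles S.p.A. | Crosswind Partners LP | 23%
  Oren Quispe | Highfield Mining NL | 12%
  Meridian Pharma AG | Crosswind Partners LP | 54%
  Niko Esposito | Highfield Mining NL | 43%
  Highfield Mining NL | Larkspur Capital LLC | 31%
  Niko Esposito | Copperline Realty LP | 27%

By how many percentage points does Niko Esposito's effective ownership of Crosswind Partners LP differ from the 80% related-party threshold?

By spousal attribution (R1), Niko Esposito is treated as also owning Oren Quispe's interest in Highfield Mining NL, giving 43% + 12% = 55%.
Chain via Copperline Realty LP → Wildmere Media Ltd → Talon Textiles S.p.A. (R3): 27% × 89% × 38% × 23% = 2.100222% of Crosswind Partners LP.
Chain via Highfield Mining NL → Larkspur Capital LLC → Meridian Pharma AG (R3): 55% × 31% × 43% × 54% = 3.95901% of Crosswind Partners LP.
Aggregating (R2): 2.100222% + 3.95901% = 6.059232%.
6.059232% falls short of the 80% threshold by 73.940768 percentage points.

73.940768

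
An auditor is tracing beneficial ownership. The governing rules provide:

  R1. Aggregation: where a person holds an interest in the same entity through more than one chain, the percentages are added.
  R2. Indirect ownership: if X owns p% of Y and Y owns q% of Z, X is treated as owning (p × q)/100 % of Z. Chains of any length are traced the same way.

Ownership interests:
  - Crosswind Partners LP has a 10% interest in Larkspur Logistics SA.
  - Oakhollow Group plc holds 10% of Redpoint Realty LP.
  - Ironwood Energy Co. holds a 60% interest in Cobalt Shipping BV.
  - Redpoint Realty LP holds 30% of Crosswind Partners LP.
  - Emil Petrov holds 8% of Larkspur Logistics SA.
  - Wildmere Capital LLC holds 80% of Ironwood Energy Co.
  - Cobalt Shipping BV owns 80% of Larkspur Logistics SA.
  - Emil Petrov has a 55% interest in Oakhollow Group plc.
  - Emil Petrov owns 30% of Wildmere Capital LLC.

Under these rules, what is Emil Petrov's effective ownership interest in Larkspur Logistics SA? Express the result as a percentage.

Chain via Wildmere Capital LLC → Ironwood Energy Co. → Cobalt Shipping BV (R2): 30% × 80% × 60% × 80% = 11.52% of Larkspur Logistics SA.
Chain via Oakhollow Group plc → Redpoint Realty LP → Crosswind Partners LP (R2): 55% × 10% × 30% × 10% = 0.165% of Larkspur Logistics SA.
Direct interest in Larkspur Logistics SA: 8%.
Aggregating (R1): 11.52% + 0.165% + 8% = 19.685%.

19.685%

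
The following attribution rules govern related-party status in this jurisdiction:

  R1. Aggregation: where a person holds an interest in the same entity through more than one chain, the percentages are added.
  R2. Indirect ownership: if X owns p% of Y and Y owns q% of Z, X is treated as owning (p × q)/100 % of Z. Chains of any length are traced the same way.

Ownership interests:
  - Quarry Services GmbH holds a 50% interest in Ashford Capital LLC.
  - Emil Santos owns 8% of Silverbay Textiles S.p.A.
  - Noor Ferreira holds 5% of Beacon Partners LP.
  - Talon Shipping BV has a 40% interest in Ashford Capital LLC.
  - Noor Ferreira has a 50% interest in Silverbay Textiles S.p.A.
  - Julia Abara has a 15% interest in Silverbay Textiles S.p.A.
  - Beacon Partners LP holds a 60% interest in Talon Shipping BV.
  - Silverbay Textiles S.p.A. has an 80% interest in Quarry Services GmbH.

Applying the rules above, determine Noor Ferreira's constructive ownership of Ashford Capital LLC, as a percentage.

21.2%

Chain via Silverbay Textiles S.p.A. → Quarry Services GmbH (R2): 50% × 80% × 50% = 20% of Ashford Capital LLC.
Chain via Beacon Partners LP → Talon Shipping BV (R2): 5% × 60% × 40% = 1.2% of Ashford Capital LLC.
Aggregating (R1): 20% + 1.2% = 21.2%.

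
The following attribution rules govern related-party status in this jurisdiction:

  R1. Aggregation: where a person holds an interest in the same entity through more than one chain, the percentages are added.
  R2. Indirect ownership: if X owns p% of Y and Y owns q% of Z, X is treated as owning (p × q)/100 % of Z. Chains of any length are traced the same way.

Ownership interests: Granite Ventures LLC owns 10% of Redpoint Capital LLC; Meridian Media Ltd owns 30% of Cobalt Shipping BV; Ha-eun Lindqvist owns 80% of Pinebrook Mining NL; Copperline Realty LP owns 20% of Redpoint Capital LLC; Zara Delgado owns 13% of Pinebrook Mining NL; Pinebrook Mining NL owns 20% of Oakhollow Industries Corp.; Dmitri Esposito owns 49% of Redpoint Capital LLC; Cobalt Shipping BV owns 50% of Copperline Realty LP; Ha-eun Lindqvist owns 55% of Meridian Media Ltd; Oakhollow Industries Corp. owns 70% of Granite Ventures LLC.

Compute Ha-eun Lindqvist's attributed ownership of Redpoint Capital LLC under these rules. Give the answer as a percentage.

Chain via Pinebrook Mining NL → Oakhollow Industries Corp. → Granite Ventures LLC (R2): 80% × 20% × 70% × 10% = 1.12% of Redpoint Capital LLC.
Chain via Meridian Media Ltd → Cobalt Shipping BV → Copperline Realty LP (R2): 55% × 30% × 50% × 20% = 1.65% of Redpoint Capital LLC.
Aggregating (R1): 1.12% + 1.65% = 2.77%.

2.77%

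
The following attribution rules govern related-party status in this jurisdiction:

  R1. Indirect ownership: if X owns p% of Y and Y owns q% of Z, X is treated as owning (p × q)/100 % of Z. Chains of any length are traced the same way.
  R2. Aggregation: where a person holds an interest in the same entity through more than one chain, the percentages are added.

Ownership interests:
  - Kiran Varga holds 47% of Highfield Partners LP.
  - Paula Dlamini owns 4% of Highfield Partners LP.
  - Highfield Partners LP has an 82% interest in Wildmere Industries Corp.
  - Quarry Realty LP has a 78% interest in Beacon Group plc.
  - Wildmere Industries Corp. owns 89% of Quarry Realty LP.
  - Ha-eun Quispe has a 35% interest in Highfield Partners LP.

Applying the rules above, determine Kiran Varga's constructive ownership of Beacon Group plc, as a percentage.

Chain via Highfield Partners LP → Wildmere Industries Corp. → Quarry Realty LP (R1): 47% × 82% × 89% × 78% = 26.754468% of Beacon Group plc.

26.754468%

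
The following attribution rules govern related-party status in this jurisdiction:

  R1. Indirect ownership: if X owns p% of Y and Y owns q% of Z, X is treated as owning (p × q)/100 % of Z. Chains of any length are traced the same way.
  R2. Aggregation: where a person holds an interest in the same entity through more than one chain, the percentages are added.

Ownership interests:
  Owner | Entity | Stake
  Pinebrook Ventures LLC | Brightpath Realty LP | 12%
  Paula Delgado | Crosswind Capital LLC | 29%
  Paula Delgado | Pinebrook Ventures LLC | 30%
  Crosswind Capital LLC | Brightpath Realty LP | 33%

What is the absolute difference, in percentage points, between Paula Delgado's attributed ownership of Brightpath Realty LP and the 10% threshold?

Chain via Crosswind Capital LLC (R1): 29% × 33% = 9.57% of Brightpath Realty LP.
Chain via Pinebrook Ventures LLC (R1): 30% × 12% = 3.6% of Brightpath Realty LP.
Aggregating (R2): 9.57% + 3.6% = 13.17%.
13.17% exceeds the 10% threshold by 3.17 percentage points.

3.17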